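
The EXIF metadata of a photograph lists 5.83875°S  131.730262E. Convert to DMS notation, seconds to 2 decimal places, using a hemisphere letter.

φ: 0.838750° → 50.32500′; 0.32500 × 60 = 19.5000″
λ: 0.730262 × 60 = 43.81572′ → 43′, remainder × 60 = 48.9432″

5°50′19.50″ S, 131°43′48.94″ E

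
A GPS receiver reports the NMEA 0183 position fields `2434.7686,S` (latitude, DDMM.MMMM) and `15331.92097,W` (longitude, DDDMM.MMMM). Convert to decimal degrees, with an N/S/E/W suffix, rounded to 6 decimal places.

24.579477° S, 153.532016° W

φ: degrees = first 2 digits = 24, minutes = 34.7686; 24 + 34.7686/60 = 24.5794767
λ: degrees = first 3 digits = 153, minutes = 31.92097; 153 + 31.92097/60 = 153.5320162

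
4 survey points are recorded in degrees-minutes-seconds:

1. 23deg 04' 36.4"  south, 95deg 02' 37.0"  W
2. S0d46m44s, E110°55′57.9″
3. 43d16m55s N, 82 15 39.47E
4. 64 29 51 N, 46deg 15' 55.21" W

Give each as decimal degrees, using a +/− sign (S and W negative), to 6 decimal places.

1. -23.076778, -95.043611
2. -0.778889, 110.932750
3. 43.281944, 82.260964
4. 64.497500, -46.265336

Point 1:
  Latitude: 4′ + 36.4″ = 4.60667′; 23 + 4.60667/60 = 23.0767778
  S ⇒ negate
  Longitude: 95 + 2/60 + 37/3600 = 95.0436111
  W → negative
Point 2:
  Lat: 46′ + 44″ = 46.73333′; 0 + 46.73333/60 = 0.7788889
  S ⇒ negate
  λ: 55′ + 57.9″ = 55.96500′; 110 + 55.96500/60 = 110.9327500
  E ⇒ keep positive
Point 3:
  Lat: 16′ + 55″ = 16.91667′; 43 + 16.91667/60 = 43.2819444
  N ⇒ keep positive
  Lon: 82° + 15/60 + 39.47/3600 = 82 + 0.250000 + 0.010964 = 82.2609639
  E ⇒ keep positive
Point 4:
  φ: 64 + 29/60 + 51/3600 = 64.4975000
  N ⇒ keep positive
  Lon: 46° + 15/60 + 55.21/3600 = 46 + 0.250000 + 0.015336 = 46.2653361
  hemisphere W, so the sign is −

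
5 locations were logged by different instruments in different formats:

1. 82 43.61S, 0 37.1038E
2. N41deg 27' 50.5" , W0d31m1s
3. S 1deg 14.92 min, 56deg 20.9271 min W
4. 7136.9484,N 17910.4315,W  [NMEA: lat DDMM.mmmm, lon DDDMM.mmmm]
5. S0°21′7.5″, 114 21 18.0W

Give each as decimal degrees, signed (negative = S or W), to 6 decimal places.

Point 1:
  Lat: 82 + 43.61/60 = 82.7268333
  S → negative
  λ: 37.1038′ = 0.618397°; total 0.6183967
  E → positive
Point 2:
  Latitude: 27′ + 50.5″ = 27.84167′; 41 + 27.84167/60 = 41.4640278
  N → positive
  Lon: 0° + 31/60 + 1/3600 = 0 + 0.516667 + 0.000278 = 0.5169444
  W ⇒ negate
Point 3:
  Latitude: 1 + 14.92/60 = 1.2486667
  S → negative
  Lon: 56 + 20.9271/60 = 56.3487850
  W ⇒ negate
Point 4:
  φ: split at 2 digits → 71° and 36.9484′; 71 + 36.9484/60 = 71.6158067
  N ⇒ keep positive
  λ: split at 3 digits → 179° and 10.4315′; 179 + 10.4315/60 = 179.1738583
  W ⇒ negate
Point 5:
  φ: 0 + 21/60 + 7.5/3600 = 0.3520833
  S ⇒ negate
  λ: 114° + 21/60 + 18/3600 = 114 + 0.350000 + 0.005000 = 114.3550000
  W → negative

1. -82.726833, 0.618397
2. 41.464028, -0.516944
3. -1.248667, -56.348785
4. 71.615807, -179.173858
5. -0.352083, -114.355000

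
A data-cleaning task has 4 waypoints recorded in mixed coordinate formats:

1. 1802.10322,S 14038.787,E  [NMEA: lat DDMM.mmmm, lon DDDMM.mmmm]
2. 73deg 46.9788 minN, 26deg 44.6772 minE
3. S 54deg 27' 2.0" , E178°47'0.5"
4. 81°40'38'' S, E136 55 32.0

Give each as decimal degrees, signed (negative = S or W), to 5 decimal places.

Point 1:
  φ: degrees = first 2 digits = 18, minutes = 2.10322; 18 + 2.10322/60 = 18.035054
  S → negative
  Lon: degrees = first 3 digits = 140, minutes = 38.787; 140 + 38.787/60 = 140.646450
  E ⇒ keep positive
Point 2:
  Lat: 73 + 46.9788/60 = 73.782980
  N ⇒ keep positive
  Lon: 26 + 44.6772/60 = 26.744620
  E ⇒ keep positive
Point 3:
  Lat: 54° + 27/60 + 2/3600 = 54 + 0.450000 + 0.000556 = 54.450556
  S ⇒ negate
  λ: 178 + 47/60 + 0.5/3600 = 178.783472
  E → positive
Point 4:
  φ: 81° + 40/60 + 38/3600 = 81 + 0.666667 + 0.010556 = 81.677222
  S ⇒ negate
  Lon: 55′ + 32″ = 55.53333′; 136 + 55.53333/60 = 136.925556
  E → positive

1. -18.03505, 140.64645
2. 73.78298, 26.74462
3. -54.45056, 178.78347
4. -81.67722, 136.92556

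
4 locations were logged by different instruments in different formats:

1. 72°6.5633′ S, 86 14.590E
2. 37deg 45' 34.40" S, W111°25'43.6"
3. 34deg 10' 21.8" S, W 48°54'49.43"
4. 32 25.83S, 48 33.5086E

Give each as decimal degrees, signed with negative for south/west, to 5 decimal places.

1. -72.10939, 86.24317
2. -37.75956, -111.42878
3. -34.17272, -48.91373
4. -32.43050, 48.55848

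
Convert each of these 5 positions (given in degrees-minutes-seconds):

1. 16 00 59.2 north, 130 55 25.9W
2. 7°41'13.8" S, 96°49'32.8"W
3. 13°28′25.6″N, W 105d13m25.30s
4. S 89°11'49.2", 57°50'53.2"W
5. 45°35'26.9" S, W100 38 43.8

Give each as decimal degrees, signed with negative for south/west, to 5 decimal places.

1. 16.01644, -130.92386
2. -7.68717, -96.82578
3. 13.47378, -105.22369
4. -89.19700, -57.84811
5. -45.59081, -100.64550

Point 1:
  φ: 16 + 0/60 + 59.2/3600 = 16.016444
  N → positive
  λ: 55′ + 25.9″ = 55.43167′; 130 + 55.43167/60 = 130.923861
  W → negative
Point 2:
  Lat: 7° + 41/60 + 13.8/3600 = 7 + 0.683333 + 0.003833 = 7.687167
  hemisphere S, so the sign is −
  λ: 96° + 49/60 + 32.8/3600 = 96 + 0.816667 + 0.009111 = 96.825778
  W → negative
Point 3:
  Lat: 13° + 28/60 + 25.6/3600 = 13 + 0.466667 + 0.007111 = 13.473778
  N ⇒ keep positive
  λ: 105° + 13/60 + 25.3/3600 = 105 + 0.216667 + 0.007028 = 105.223694
  W ⇒ negate
Point 4:
  φ: 11′ + 49.2″ = 11.82000′; 89 + 11.82000/60 = 89.197000
  hemisphere S, so the sign is −
  Lon: 50′ + 53.2″ = 50.88667′; 57 + 50.88667/60 = 57.848111
  hemisphere W, so the sign is −
Point 5:
  φ: 45 + 35/60 + 26.9/3600 = 45.590806
  S ⇒ negate
  Longitude: 100 + 38/60 + 43.8/3600 = 100.645500
  hemisphere W, so the sign is −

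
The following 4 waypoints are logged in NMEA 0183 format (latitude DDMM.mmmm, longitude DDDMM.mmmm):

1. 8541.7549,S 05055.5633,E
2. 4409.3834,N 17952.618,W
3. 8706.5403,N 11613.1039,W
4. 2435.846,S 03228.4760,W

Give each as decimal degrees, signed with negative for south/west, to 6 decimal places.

1. -85.695915, 50.926055
2. 44.156390, -179.876967
3. 87.109005, -116.218398
4. -24.597433, -32.474600

Point 1:
  φ: degrees = first 2 digits = 85, minutes = 41.7549; 85 + 41.7549/60 = 85.6959150
  S ⇒ negate
  λ: split at 3 digits → 050° and 55.5633′; 50 + 55.5633/60 = 50.9260550
  E ⇒ keep positive
Point 2:
  Lat: split at 2 digits → 44° and 9.3834′; 44 + 9.3834/60 = 44.1563900
  N → positive
  Longitude: degrees = first 3 digits = 179, minutes = 52.618; 179 + 52.618/60 = 179.8769667
  W ⇒ negate
Point 3:
  Lat: degrees = first 2 digits = 87, minutes = 6.5403; 87 + 6.5403/60 = 87.1090050
  N → positive
  Longitude: split at 3 digits → 116° and 13.1039′; 116 + 13.1039/60 = 116.2183983
  hemisphere W, so the sign is −
Point 4:
  φ: degrees = first 2 digits = 24, minutes = 35.846; 24 + 35.846/60 = 24.5974333
  S → negative
  Longitude: degrees = first 3 digits = 32, minutes = 28.476; 32 + 28.476/60 = 32.4746000
  W → negative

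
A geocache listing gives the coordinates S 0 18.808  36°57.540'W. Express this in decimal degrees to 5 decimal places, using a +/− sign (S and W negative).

Lat: 18.808′ = 0.313467°; total 0.313467
S → negative
Longitude: 36 + 57.54/60 = 36.959000
hemisphere W, so the sign is −

-0.31347, -36.95900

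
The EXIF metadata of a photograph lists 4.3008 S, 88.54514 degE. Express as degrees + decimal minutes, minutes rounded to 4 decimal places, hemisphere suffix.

4° 18.0480′ S, 88° 32.7084′ E

Latitude: fractional part 0.300800 → 18.048000 minutes
λ: minutes = (88.545140 − 88) × 60 = 32.708400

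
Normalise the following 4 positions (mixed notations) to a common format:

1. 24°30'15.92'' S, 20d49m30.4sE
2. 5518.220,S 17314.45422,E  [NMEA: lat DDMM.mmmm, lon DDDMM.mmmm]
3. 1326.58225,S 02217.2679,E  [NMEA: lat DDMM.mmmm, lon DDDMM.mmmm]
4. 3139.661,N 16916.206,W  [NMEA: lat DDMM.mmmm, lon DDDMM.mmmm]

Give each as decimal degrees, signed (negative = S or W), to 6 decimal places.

1. -24.504422, 20.825111
2. -55.303667, 173.240904
3. -13.443038, 22.287798
4. 31.661017, -169.270100

Point 1:
  φ: 30′ + 15.92″ = 30.26533′; 24 + 30.26533/60 = 24.5044222
  hemisphere S, so the sign is −
  Longitude: 20° + 49/60 + 30.4/3600 = 20 + 0.816667 + 0.008444 = 20.8251111
  E ⇒ keep positive
Point 2:
  Latitude: split at 2 digits → 55° and 18.22′; 55 + 18.22/60 = 55.3036667
  hemisphere S, so the sign is −
  λ: degrees = first 3 digits = 173, minutes = 14.45422; 173 + 14.45422/60 = 173.2409037
  E ⇒ keep positive
Point 3:
  φ: split at 2 digits → 13° and 26.58225′; 13 + 26.58225/60 = 13.4430375
  S ⇒ negate
  Longitude: split at 3 digits → 022° and 17.2679′; 22 + 17.2679/60 = 22.2877983
  E → positive
Point 4:
  φ: split at 2 digits → 31° and 39.661′; 31 + 39.661/60 = 31.6610167
  N → positive
  Longitude: degrees = first 3 digits = 169, minutes = 16.206; 169 + 16.206/60 = 169.2701000
  W → negative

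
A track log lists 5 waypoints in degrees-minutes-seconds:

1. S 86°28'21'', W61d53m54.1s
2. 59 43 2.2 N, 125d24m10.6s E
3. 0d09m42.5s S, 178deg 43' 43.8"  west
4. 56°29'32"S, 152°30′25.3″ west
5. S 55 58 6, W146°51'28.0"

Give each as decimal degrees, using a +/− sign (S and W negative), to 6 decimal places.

Point 1:
  Lat: 28′ + 21″ = 28.35000′; 86 + 28.35000/60 = 86.4725000
  S → negative
  Lon: 61° + 53/60 + 54.1/3600 = 61 + 0.883333 + 0.015028 = 61.8983611
  W → negative
Point 2:
  Lat: 59 + 43/60 + 2.2/3600 = 59.7172778
  N → positive
  Lon: 125° + 24/60 + 10.6/3600 = 125 + 0.400000 + 0.002944 = 125.4029444
  E → positive
Point 3:
  Latitude: 0° + 9/60 + 42.5/3600 = 0 + 0.150000 + 0.011806 = 0.1618056
  S → negative
  Lon: 178° + 43/60 + 43.8/3600 = 178 + 0.716667 + 0.012167 = 178.7288333
  W ⇒ negate
Point 4:
  φ: 56° + 29/60 + 32/3600 = 56 + 0.483333 + 0.008889 = 56.4922222
  S → negative
  Longitude: 30′ + 25.3″ = 30.42167′; 152 + 30.42167/60 = 152.5070278
  W → negative
Point 5:
  φ: 55 + 58/60 + 6/3600 = 55.9683333
  S → negative
  λ: 51′ + 28″ = 51.46667′; 146 + 51.46667/60 = 146.8577778
  W → negative

1. -86.472500, -61.898361
2. 59.717278, 125.402944
3. -0.161806, -178.728833
4. -56.492222, -152.507028
5. -55.968333, -146.857778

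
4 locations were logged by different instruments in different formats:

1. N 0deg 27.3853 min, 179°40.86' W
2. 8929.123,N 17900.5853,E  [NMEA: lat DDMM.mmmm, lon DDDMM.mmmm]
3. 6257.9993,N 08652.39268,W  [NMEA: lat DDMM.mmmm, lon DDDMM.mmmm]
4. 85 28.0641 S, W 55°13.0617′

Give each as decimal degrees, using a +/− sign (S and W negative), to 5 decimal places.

Point 1:
  Lat: 27.3853′ = 0.456422°; total 0.456422
  N ⇒ keep positive
  λ: 40.86′ = 0.681000°; total 179.681000
  W ⇒ negate
Point 2:
  φ: degrees = first 2 digits = 89, minutes = 29.123; 89 + 29.123/60 = 89.485383
  N ⇒ keep positive
  Longitude: split at 3 digits → 179° and 0.5853′; 179 + 0.5853/60 = 179.009755
  E → positive
Point 3:
  φ: split at 2 digits → 62° and 57.9993′; 62 + 57.9993/60 = 62.966655
  N ⇒ keep positive
  Longitude: split at 3 digits → 086° and 52.39268′; 86 + 52.39268/60 = 86.873211
  hemisphere W, so the sign is −
Point 4:
  Latitude: 85 + 28.0641/60 = 85.467735
  hemisphere S, so the sign is −
  Lon: 13.0617′ = 0.217695°; total 55.217695
  W ⇒ negate

1. 0.45642, -179.68100
2. 89.48538, 179.00976
3. 62.96666, -86.87321
4. -85.46774, -55.21770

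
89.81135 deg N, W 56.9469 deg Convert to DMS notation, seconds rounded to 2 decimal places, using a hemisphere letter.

89°48′40.86″ N, 56°56′48.84″ W

φ: 0.811350° → 48.68100′; 0.68100 × 60 = 40.8600″
Lon: 0.946900 × 60 = 56.81400′ → 56′, remainder × 60 = 48.8400″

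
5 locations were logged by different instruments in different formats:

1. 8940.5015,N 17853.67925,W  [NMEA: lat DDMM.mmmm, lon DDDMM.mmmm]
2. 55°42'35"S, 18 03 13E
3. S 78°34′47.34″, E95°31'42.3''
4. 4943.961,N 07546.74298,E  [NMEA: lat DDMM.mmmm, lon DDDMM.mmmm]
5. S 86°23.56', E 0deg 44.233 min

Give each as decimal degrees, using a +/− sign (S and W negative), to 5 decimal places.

1. 89.67503, -178.89465
2. -55.70972, 18.05361
3. -78.57982, 95.52842
4. 49.73268, 75.77905
5. -86.39267, 0.73722

Point 1:
  φ: split at 2 digits → 89° and 40.5015′; 89 + 40.5015/60 = 89.675025
  N ⇒ keep positive
  Longitude: split at 3 digits → 178° and 53.67925′; 178 + 53.67925/60 = 178.894654
  W → negative
Point 2:
  Latitude: 42′ + 35″ = 42.58333′; 55 + 42.58333/60 = 55.709722
  S ⇒ negate
  Lon: 18° + 3/60 + 13/3600 = 18 + 0.050000 + 0.003611 = 18.053611
  E → positive
Point 3:
  Lat: 34′ + 47.34″ = 34.78900′; 78 + 34.78900/60 = 78.579817
  S ⇒ negate
  Longitude: 95° + 31/60 + 42.3/3600 = 95 + 0.516667 + 0.011750 = 95.528417
  E → positive
Point 4:
  Lat: degrees = first 2 digits = 49, minutes = 43.961; 49 + 43.961/60 = 49.732683
  N ⇒ keep positive
  Longitude: split at 3 digits → 075° and 46.74298′; 75 + 46.74298/60 = 75.779050
  E → positive
Point 5:
  Latitude: 23.56′ = 0.392667°; total 86.392667
  S → negative
  λ: 44.233′ = 0.737217°; total 0.737217
  E ⇒ keep positive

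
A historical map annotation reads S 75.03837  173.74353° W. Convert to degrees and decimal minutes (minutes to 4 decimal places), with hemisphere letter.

Latitude: 75° + 0.038370 × 60 = 75° 2.302200′
Lon: fractional part 0.743530 → 44.611800 minutes

75° 2.3022′ S, 173° 44.6118′ W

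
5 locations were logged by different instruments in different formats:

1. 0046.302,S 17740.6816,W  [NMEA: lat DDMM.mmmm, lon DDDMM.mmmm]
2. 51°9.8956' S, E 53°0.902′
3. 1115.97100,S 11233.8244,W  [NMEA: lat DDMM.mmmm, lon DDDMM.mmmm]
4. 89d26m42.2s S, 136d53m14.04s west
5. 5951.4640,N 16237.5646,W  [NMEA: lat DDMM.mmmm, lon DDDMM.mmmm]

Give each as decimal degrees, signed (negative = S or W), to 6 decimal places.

1. -0.771700, -177.678027
2. -51.164927, 53.015033
3. -11.266183, -112.563740
4. -89.445056, -136.887233
5. 59.857733, -162.626077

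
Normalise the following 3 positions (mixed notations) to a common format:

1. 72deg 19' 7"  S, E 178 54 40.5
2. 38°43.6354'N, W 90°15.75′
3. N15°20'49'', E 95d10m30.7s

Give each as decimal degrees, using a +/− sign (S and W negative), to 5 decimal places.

Point 1:
  Latitude: 72 + 19/60 + 7/3600 = 72.318611
  S ⇒ negate
  Lon: 178 + 54/60 + 40.5/3600 = 178.911250
  E ⇒ keep positive
Point 2:
  φ: 43.6354′ = 0.727257°; total 38.727257
  N → positive
  λ: 90 + 15.75/60 = 90.262500
  W ⇒ negate
Point 3:
  Latitude: 20′ + 49″ = 20.81667′; 15 + 20.81667/60 = 15.346944
  N → positive
  Lon: 10′ + 30.7″ = 10.51167′; 95 + 10.51167/60 = 95.175194
  E → positive

1. -72.31861, 178.91125
2. 38.72726, -90.26250
3. 15.34694, 95.17519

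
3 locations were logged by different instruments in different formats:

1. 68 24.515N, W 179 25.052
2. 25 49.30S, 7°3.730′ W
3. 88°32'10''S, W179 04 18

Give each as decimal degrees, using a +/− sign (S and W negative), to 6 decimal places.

Point 1:
  Latitude: 68 + 24.515/60 = 68.4085833
  N → positive
  Lon: 25.052′ = 0.417533°; total 179.4175333
  W → negative
Point 2:
  Lat: 49.3′ = 0.821667°; total 25.8216667
  hemisphere S, so the sign is −
  λ: 7 + 3.73/60 = 7.0621667
  hemisphere W, so the sign is −
Point 3:
  Latitude: 32′ + 10″ = 32.16667′; 88 + 32.16667/60 = 88.5361111
  hemisphere S, so the sign is −
  λ: 4′ + 18″ = 4.30000′; 179 + 4.30000/60 = 179.0716667
  W → negative

1. 68.408583, -179.417533
2. -25.821667, -7.062167
3. -88.536111, -179.071667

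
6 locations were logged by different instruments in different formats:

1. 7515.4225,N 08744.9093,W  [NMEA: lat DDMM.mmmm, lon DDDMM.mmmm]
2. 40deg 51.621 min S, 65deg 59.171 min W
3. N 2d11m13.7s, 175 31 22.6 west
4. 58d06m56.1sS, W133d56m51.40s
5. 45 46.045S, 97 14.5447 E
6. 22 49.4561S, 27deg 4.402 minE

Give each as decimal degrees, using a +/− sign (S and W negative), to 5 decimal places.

1. 75.25704, -87.74849
2. -40.86035, -65.98618
3. 2.18714, -175.52294
4. -58.11558, -133.94761
5. -45.76742, 97.24241
6. -22.82427, 27.07337

Point 1:
  φ: split at 2 digits → 75° and 15.4225′; 75 + 15.4225/60 = 75.257042
  N → positive
  λ: split at 3 digits → 087° and 44.9093′; 87 + 44.9093/60 = 87.748488
  hemisphere W, so the sign is −
Point 2:
  Latitude: 51.621′ = 0.860350°; total 40.860350
  S ⇒ negate
  λ: 59.171′ = 0.986183°; total 65.986183
  hemisphere W, so the sign is −
Point 3:
  Latitude: 2° + 11/60 + 13.7/3600 = 2 + 0.183333 + 0.003806 = 2.187139
  N → positive
  λ: 175 + 31/60 + 22.6/3600 = 175.522944
  hemisphere W, so the sign is −
Point 4:
  φ: 58° + 6/60 + 56.1/3600 = 58 + 0.100000 + 0.015583 = 58.115583
  hemisphere S, so the sign is −
  λ: 56′ + 51.4″ = 56.85667′; 133 + 56.85667/60 = 133.947611
  W → negative
Point 5:
  φ: 45 + 46.045/60 = 45.767417
  hemisphere S, so the sign is −
  λ: 14.5447′ = 0.242412°; total 97.242412
  E ⇒ keep positive
Point 6:
  Latitude: 49.4561′ = 0.824268°; total 22.824268
  S ⇒ negate
  Longitude: 4.402′ = 0.073367°; total 27.073367
  E → positive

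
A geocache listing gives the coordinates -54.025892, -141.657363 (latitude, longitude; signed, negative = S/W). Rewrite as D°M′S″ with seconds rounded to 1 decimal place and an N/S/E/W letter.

54°01′33.2″ S, 141°39′26.5″ W

Latitude is negative → S; |value| = 54.025892
Latitude: 0.025892° → 1.55352′; 0.55352 × 60 = 33.211″
Longitude is negative → W; |value| = 141.657363
λ: whole degrees 141; 39.44178′ → 39′ and 26.507″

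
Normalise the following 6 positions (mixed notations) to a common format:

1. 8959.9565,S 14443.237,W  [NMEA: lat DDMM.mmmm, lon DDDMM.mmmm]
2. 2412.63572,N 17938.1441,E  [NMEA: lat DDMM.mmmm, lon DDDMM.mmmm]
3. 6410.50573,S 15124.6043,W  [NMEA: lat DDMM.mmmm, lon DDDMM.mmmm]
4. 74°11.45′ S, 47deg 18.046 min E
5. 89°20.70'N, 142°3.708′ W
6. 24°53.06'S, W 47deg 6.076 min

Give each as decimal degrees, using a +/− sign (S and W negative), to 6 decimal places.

Point 1:
  Latitude: split at 2 digits → 89° and 59.9565′; 89 + 59.9565/60 = 89.9992750
  hemisphere S, so the sign is −
  λ: split at 3 digits → 144° and 43.237′; 144 + 43.237/60 = 144.7206167
  W ⇒ negate
Point 2:
  Lat: degrees = first 2 digits = 24, minutes = 12.63572; 24 + 12.63572/60 = 24.2105953
  N ⇒ keep positive
  λ: split at 3 digits → 179° and 38.1441′; 179 + 38.1441/60 = 179.6357350
  E → positive
Point 3:
  Lat: split at 2 digits → 64° and 10.50573′; 64 + 10.50573/60 = 64.1750955
  S ⇒ negate
  Lon: degrees = first 3 digits = 151, minutes = 24.6043; 151 + 24.6043/60 = 151.4100717
  hemisphere W, so the sign is −
Point 4:
  φ: 74 + 11.45/60 = 74.1908333
  S → negative
  λ: 47 + 18.046/60 = 47.3007667
  E → positive
Point 5:
  φ: 20.7′ = 0.345000°; total 89.3450000
  N → positive
  Lon: 142 + 3.708/60 = 142.0618000
  W → negative
Point 6:
  Latitude: 24 + 53.06/60 = 24.8843333
  S ⇒ negate
  λ: 6.076′ = 0.101267°; total 47.1012667
  W ⇒ negate

1. -89.999275, -144.720617
2. 24.210595, 179.635735
3. -64.175096, -151.410072
4. -74.190833, 47.300767
5. 89.345000, -142.061800
6. -24.884333, -47.101267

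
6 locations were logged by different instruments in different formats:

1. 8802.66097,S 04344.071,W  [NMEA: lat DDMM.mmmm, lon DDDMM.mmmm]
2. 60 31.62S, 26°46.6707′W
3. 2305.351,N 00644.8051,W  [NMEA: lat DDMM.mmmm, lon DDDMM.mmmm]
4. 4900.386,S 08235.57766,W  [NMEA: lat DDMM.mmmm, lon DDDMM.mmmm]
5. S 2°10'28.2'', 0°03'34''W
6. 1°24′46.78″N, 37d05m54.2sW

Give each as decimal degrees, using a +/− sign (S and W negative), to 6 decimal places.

Point 1:
  Latitude: degrees = first 2 digits = 88, minutes = 2.66097; 88 + 2.66097/60 = 88.0443495
  S → negative
  λ: degrees = first 3 digits = 43, minutes = 44.071; 43 + 44.071/60 = 43.7345167
  W → negative
Point 2:
  φ: 31.62′ = 0.527000°; total 60.5270000
  S → negative
  Longitude: 26 + 46.6707/60 = 26.7778450
  W ⇒ negate
Point 3:
  Latitude: degrees = first 2 digits = 23, minutes = 5.351; 23 + 5.351/60 = 23.0891833
  N → positive
  λ: split at 3 digits → 006° and 44.8051′; 6 + 44.8051/60 = 6.7467517
  W ⇒ negate
Point 4:
  Latitude: split at 2 digits → 49° and 0.386′; 49 + 0.386/60 = 49.0064333
  S ⇒ negate
  Lon: degrees = first 3 digits = 82, minutes = 35.57766; 82 + 35.57766/60 = 82.5929610
  hemisphere W, so the sign is −
Point 5:
  Lat: 2° + 10/60 + 28.2/3600 = 2 + 0.166667 + 0.007833 = 2.1745000
  hemisphere S, so the sign is −
  Longitude: 3′ + 34″ = 3.56667′; 0 + 3.56667/60 = 0.0594444
  W ⇒ negate
Point 6:
  Lat: 1 + 24/60 + 46.78/3600 = 1.4129944
  N ⇒ keep positive
  Longitude: 5′ + 54.2″ = 5.90333′; 37 + 5.90333/60 = 37.0983889
  W ⇒ negate

1. -88.044350, -43.734517
2. -60.527000, -26.777845
3. 23.089183, -6.746752
4. -49.006433, -82.592961
5. -2.174500, -0.059444
6. 1.412994, -37.098389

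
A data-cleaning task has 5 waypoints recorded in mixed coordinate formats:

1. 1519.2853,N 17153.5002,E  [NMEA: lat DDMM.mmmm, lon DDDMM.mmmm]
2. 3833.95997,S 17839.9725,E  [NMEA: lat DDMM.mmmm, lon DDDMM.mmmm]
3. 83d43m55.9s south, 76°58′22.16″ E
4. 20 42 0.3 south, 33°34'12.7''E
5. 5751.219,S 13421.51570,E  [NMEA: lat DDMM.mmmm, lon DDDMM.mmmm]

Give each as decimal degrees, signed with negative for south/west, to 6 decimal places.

Point 1:
  Lat: degrees = first 2 digits = 15, minutes = 19.2853; 15 + 19.2853/60 = 15.3214217
  N → positive
  Longitude: split at 3 digits → 171° and 53.5002′; 171 + 53.5002/60 = 171.8916700
  E ⇒ keep positive
Point 2:
  φ: degrees = first 2 digits = 38, minutes = 33.95997; 38 + 33.95997/60 = 38.5659995
  S → negative
  Longitude: degrees = first 3 digits = 178, minutes = 39.9725; 178 + 39.9725/60 = 178.6662083
  E → positive
Point 3:
  φ: 43′ + 55.9″ = 43.93167′; 83 + 43.93167/60 = 83.7321944
  hemisphere S, so the sign is −
  λ: 58′ + 22.16″ = 58.36933′; 76 + 58.36933/60 = 76.9728222
  E → positive
Point 4:
  Latitude: 20° + 42/60 + 0.3/3600 = 20 + 0.700000 + 0.000083 = 20.7000833
  hemisphere S, so the sign is −
  λ: 33° + 34/60 + 12.7/3600 = 33 + 0.566667 + 0.003528 = 33.5701944
  E ⇒ keep positive
Point 5:
  φ: degrees = first 2 digits = 57, minutes = 51.219; 57 + 51.219/60 = 57.8536500
  S ⇒ negate
  Lon: degrees = first 3 digits = 134, minutes = 21.5157; 134 + 21.5157/60 = 134.3585950
  E → positive

1. 15.321422, 171.891670
2. -38.566000, 178.666208
3. -83.732194, 76.972822
4. -20.700083, 33.570194
5. -57.853650, 134.358595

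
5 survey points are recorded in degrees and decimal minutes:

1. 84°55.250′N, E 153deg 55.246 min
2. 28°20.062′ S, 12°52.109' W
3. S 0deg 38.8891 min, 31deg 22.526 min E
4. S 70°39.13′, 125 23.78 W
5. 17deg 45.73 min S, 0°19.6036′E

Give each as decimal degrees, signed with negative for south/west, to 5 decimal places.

Point 1:
  φ: 55.25′ = 0.920833°; total 84.920833
  N ⇒ keep positive
  Longitude: 55.246′ = 0.920767°; total 153.920767
  E → positive
Point 2:
  Latitude: 28 + 20.062/60 = 28.334367
  S → negative
  λ: 12 + 52.109/60 = 12.868483
  W ⇒ negate
Point 3:
  Lat: 38.8891′ = 0.648152°; total 0.648152
  S → negative
  λ: 31 + 22.526/60 = 31.375433
  E → positive
Point 4:
  Lat: 39.13′ = 0.652167°; total 70.652167
  S → negative
  Lon: 125 + 23.78/60 = 125.396333
  hemisphere W, so the sign is −
Point 5:
  φ: 17 + 45.73/60 = 17.762167
  S → negative
  λ: 0 + 19.6036/60 = 0.326727
  E → positive

1. 84.92083, 153.92077
2. -28.33437, -12.86848
3. -0.64815, 31.37543
4. -70.65217, -125.39633
5. -17.76217, 0.32673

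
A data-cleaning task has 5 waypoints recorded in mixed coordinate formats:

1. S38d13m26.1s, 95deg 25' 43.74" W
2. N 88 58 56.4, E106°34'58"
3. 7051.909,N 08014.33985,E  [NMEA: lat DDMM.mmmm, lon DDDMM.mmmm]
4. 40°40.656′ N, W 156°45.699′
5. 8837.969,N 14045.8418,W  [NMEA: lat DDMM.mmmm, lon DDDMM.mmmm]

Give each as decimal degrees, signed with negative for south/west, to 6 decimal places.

Point 1:
  φ: 38° + 13/60 + 26.1/3600 = 38 + 0.216667 + 0.007250 = 38.2239167
  hemisphere S, so the sign is −
  λ: 25′ + 43.74″ = 25.72900′; 95 + 25.72900/60 = 95.4288167
  hemisphere W, so the sign is −
Point 2:
  Latitude: 88° + 58/60 + 56.4/3600 = 88 + 0.966667 + 0.015667 = 88.9823333
  N ⇒ keep positive
  Longitude: 106 + 34/60 + 58/3600 = 106.5827778
  E → positive
Point 3:
  Latitude: split at 2 digits → 70° and 51.909′; 70 + 51.909/60 = 70.8651500
  N → positive
  Lon: split at 3 digits → 080° and 14.33985′; 80 + 14.33985/60 = 80.2389975
  E ⇒ keep positive
Point 4:
  Lat: 40 + 40.656/60 = 40.6776000
  N → positive
  λ: 156 + 45.699/60 = 156.7616500
  W ⇒ negate
Point 5:
  Latitude: degrees = first 2 digits = 88, minutes = 37.969; 88 + 37.969/60 = 88.6328167
  N ⇒ keep positive
  Lon: degrees = first 3 digits = 140, minutes = 45.8418; 140 + 45.8418/60 = 140.7640300
  hemisphere W, so the sign is −

1. -38.223917, -95.428817
2. 88.982333, 106.582778
3. 70.865150, 80.238998
4. 40.677600, -156.761650
5. 88.632817, -140.764030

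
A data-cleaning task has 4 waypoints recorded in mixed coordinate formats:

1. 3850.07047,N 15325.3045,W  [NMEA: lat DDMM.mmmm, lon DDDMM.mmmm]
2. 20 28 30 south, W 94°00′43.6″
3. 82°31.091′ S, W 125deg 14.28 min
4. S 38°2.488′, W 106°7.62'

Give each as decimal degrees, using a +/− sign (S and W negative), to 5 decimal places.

Point 1:
  Lat: split at 2 digits → 38° and 50.07047′; 38 + 50.07047/60 = 38.834508
  N → positive
  λ: degrees = first 3 digits = 153, minutes = 25.3045; 153 + 25.3045/60 = 153.421742
  W ⇒ negate
Point 2:
  Lat: 28′ + 30″ = 28.50000′; 20 + 28.50000/60 = 20.475000
  hemisphere S, so the sign is −
  λ: 94 + 0/60 + 43.6/3600 = 94.012111
  hemisphere W, so the sign is −
Point 3:
  Lat: 31.091′ = 0.518183°; total 82.518183
  S → negative
  Lon: 14.28′ = 0.238000°; total 125.238000
  hemisphere W, so the sign is −
Point 4:
  Latitude: 38 + 2.488/60 = 38.041467
  hemisphere S, so the sign is −
  Lon: 7.62′ = 0.127000°; total 106.127000
  W ⇒ negate

1. 38.83451, -153.42174
2. -20.47500, -94.01211
3. -82.51818, -125.23800
4. -38.04147, -106.12700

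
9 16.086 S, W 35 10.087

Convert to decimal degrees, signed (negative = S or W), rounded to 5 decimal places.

φ: 9 + 16.086/60 = 9.268100
S ⇒ negate
Longitude: 10.087′ = 0.168117°; total 35.168117
W → negative

-9.26810, -35.16812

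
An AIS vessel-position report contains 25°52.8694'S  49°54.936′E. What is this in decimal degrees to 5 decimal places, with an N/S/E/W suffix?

25.88116° S, 49.91560° E

Lat: 25 + 52.8694/60 = 25.881157
Lon: 54.936′ = 0.915600°; total 49.915600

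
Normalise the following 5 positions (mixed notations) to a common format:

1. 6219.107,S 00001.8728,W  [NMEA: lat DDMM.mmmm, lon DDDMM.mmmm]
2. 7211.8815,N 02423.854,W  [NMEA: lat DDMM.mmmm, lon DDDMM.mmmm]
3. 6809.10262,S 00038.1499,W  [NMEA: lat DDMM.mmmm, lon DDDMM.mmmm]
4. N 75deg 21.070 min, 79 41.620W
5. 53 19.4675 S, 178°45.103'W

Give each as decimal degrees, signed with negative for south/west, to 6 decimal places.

Point 1:
  Lat: split at 2 digits → 62° and 19.107′; 62 + 19.107/60 = 62.3184500
  hemisphere S, so the sign is −
  λ: split at 3 digits → 000° and 1.8728′; 0 + 1.8728/60 = 0.0312133
  W ⇒ negate
Point 2:
  Lat: degrees = first 2 digits = 72, minutes = 11.8815; 72 + 11.8815/60 = 72.1980250
  N ⇒ keep positive
  Lon: split at 3 digits → 024° and 23.854′; 24 + 23.854/60 = 24.3975667
  W → negative
Point 3:
  Latitude: split at 2 digits → 68° and 9.10262′; 68 + 9.10262/60 = 68.1517103
  S → negative
  Lon: split at 3 digits → 000° and 38.1499′; 0 + 38.1499/60 = 0.6358317
  hemisphere W, so the sign is −
Point 4:
  φ: 75 + 21.07/60 = 75.3511667
  N → positive
  λ: 41.62′ = 0.693667°; total 79.6936667
  hemisphere W, so the sign is −
Point 5:
  Lat: 19.4675′ = 0.324458°; total 53.3244583
  hemisphere S, so the sign is −
  Lon: 178 + 45.103/60 = 178.7517167
  hemisphere W, so the sign is −

1. -62.318450, -0.031213
2. 72.198025, -24.397567
3. -68.151710, -0.635832
4. 75.351167, -79.693667
5. -53.324458, -178.751717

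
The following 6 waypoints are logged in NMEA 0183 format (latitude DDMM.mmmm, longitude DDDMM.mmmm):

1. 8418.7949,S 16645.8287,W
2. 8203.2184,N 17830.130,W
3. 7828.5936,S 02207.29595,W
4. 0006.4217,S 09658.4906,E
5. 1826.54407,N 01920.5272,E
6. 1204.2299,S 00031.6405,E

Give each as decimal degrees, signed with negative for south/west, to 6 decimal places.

1. -84.313248, -166.763812
2. 82.053640, -178.502167
3. -78.476560, -22.121599
4. -0.107028, 96.974843
5. 18.442401, 19.342120
6. -12.070498, 0.527342

Point 1:
  φ: split at 2 digits → 84° and 18.7949′; 84 + 18.7949/60 = 84.3132483
  S ⇒ negate
  λ: degrees = first 3 digits = 166, minutes = 45.8287; 166 + 45.8287/60 = 166.7638117
  W → negative
Point 2:
  φ: split at 2 digits → 82° and 3.2184′; 82 + 3.2184/60 = 82.0536400
  N ⇒ keep positive
  λ: degrees = first 3 digits = 178, minutes = 30.13; 178 + 30.13/60 = 178.5021667
  hemisphere W, so the sign is −
Point 3:
  φ: degrees = first 2 digits = 78, minutes = 28.5936; 78 + 28.5936/60 = 78.4765600
  S → negative
  Lon: split at 3 digits → 022° and 7.29595′; 22 + 7.29595/60 = 22.1215992
  hemisphere W, so the sign is −
Point 4:
  φ: split at 2 digits → 00° and 6.4217′; 0 + 6.4217/60 = 0.1070283
  S ⇒ negate
  Longitude: split at 3 digits → 096° and 58.4906′; 96 + 58.4906/60 = 96.9748433
  E → positive
Point 5:
  Latitude: split at 2 digits → 18° and 26.54407′; 18 + 26.54407/60 = 18.4424012
  N ⇒ keep positive
  λ: split at 3 digits → 019° and 20.5272′; 19 + 20.5272/60 = 19.3421200
  E ⇒ keep positive
Point 6:
  Lat: split at 2 digits → 12° and 4.2299′; 12 + 4.2299/60 = 12.0704983
  S → negative
  λ: degrees = first 3 digits = 0, minutes = 31.6405; 0 + 31.6405/60 = 0.5273417
  E → positive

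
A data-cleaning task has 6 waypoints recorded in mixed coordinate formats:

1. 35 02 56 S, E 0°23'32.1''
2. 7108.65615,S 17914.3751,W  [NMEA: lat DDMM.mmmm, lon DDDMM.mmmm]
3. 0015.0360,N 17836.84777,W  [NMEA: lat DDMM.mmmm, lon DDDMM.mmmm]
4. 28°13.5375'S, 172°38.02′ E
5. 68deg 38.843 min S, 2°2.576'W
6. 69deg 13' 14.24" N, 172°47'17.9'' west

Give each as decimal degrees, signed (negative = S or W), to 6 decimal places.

1. -35.048889, 0.392250
2. -71.144269, -179.239585
3. 0.250600, -178.614130
4. -28.225625, 172.633667
5. -68.647383, -2.042933
6. 69.220622, -172.788306

Point 1:
  Lat: 35 + 2/60 + 56/3600 = 35.0488889
  hemisphere S, so the sign is −
  λ: 23′ + 32.1″ = 23.53500′; 0 + 23.53500/60 = 0.3922500
  E → positive
Point 2:
  φ: split at 2 digits → 71° and 8.65615′; 71 + 8.65615/60 = 71.1442692
  hemisphere S, so the sign is −
  λ: split at 3 digits → 179° and 14.3751′; 179 + 14.3751/60 = 179.2395850
  W ⇒ negate
Point 3:
  Latitude: degrees = first 2 digits = 0, minutes = 15.036; 0 + 15.036/60 = 0.2506000
  N → positive
  Longitude: split at 3 digits → 178° and 36.84777′; 178 + 36.84777/60 = 178.6141295
  W ⇒ negate
Point 4:
  Lat: 28 + 13.5375/60 = 28.2256250
  hemisphere S, so the sign is −
  Longitude: 172 + 38.02/60 = 172.6336667
  E ⇒ keep positive
Point 5:
  Lat: 38.843′ = 0.647383°; total 68.6473833
  S → negative
  Lon: 2.576′ = 0.042933°; total 2.0429333
  W → negative
Point 6:
  φ: 13′ + 14.24″ = 13.23733′; 69 + 13.23733/60 = 69.2206222
  N → positive
  Longitude: 172° + 47/60 + 17.9/3600 = 172 + 0.783333 + 0.004972 = 172.7883056
  W ⇒ negate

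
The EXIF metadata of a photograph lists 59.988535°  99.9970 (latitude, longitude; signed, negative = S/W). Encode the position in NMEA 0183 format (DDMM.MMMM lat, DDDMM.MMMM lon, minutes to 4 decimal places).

5959.3121,N / 09959.8200,E

Latitude: minutes = (59.988535 − 59) × 60 = 59.312100
Longitude: minutes = (99.997000 − 99) × 60 = 59.820000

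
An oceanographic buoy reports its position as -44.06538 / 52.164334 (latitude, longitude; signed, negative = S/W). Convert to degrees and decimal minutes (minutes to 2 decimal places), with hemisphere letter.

Latitude is negative → S; |value| = 44.065380
φ: minutes = (44.065380 − 44) × 60 = 3.9228
Longitude: fractional part 0.164334 → 9.8600 minutes

44° 3.92′ S, 52° 9.86′ E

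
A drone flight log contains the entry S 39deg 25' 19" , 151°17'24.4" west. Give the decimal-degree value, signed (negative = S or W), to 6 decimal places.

Lat: 25′ + 19″ = 25.31667′; 39 + 25.31667/60 = 39.4219444
S ⇒ negate
λ: 151 + 17/60 + 24.4/3600 = 151.2901111
W → negative

-39.421944, -151.290111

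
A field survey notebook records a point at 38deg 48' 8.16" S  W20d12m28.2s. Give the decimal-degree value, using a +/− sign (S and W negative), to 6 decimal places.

-38.802267, -20.207833

φ: 38 + 48/60 + 8.16/3600 = 38.8022667
S → negative
λ: 20 + 12/60 + 28.2/3600 = 20.2078333
W → negative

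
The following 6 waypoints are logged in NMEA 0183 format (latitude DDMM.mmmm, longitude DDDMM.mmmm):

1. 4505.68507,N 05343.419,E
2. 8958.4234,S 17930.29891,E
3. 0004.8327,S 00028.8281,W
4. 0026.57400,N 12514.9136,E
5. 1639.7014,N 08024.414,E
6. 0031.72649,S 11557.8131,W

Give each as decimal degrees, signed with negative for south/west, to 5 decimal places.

1. 45.09475, 53.72365
2. -89.97372, 179.50498
3. -0.08055, -0.48047
4. 0.44290, 125.24856
5. 16.66169, 80.40690
6. -0.52877, -115.96355

Point 1:
  φ: split at 2 digits → 45° and 5.68507′; 45 + 5.68507/60 = 45.094751
  N ⇒ keep positive
  λ: degrees = first 3 digits = 53, minutes = 43.419; 53 + 43.419/60 = 53.723650
  E ⇒ keep positive
Point 2:
  Lat: split at 2 digits → 89° and 58.4234′; 89 + 58.4234/60 = 89.973723
  S ⇒ negate
  Longitude: degrees = first 3 digits = 179, minutes = 30.29891; 179 + 30.29891/60 = 179.504982
  E ⇒ keep positive
Point 3:
  Lat: split at 2 digits → 00° and 4.8327′; 0 + 4.8327/60 = 0.080545
  S → negative
  λ: split at 3 digits → 000° and 28.8281′; 0 + 28.8281/60 = 0.480468
  W → negative
Point 4:
  Latitude: split at 2 digits → 00° and 26.574′; 0 + 26.574/60 = 0.442900
  N ⇒ keep positive
  Lon: degrees = first 3 digits = 125, minutes = 14.9136; 125 + 14.9136/60 = 125.248560
  E → positive
Point 5:
  φ: degrees = first 2 digits = 16, minutes = 39.7014; 16 + 39.7014/60 = 16.661690
  N ⇒ keep positive
  Longitude: split at 3 digits → 080° and 24.414′; 80 + 24.414/60 = 80.406900
  E ⇒ keep positive
Point 6:
  φ: degrees = first 2 digits = 0, minutes = 31.72649; 0 + 31.72649/60 = 0.528775
  S → negative
  λ: degrees = first 3 digits = 115, minutes = 57.8131; 115 + 57.8131/60 = 115.963552
  hemisphere W, so the sign is −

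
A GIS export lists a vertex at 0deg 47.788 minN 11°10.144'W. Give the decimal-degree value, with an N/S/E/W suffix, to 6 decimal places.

φ: 47.788′ = 0.796467°; total 0.7964667
Lon: 11 + 10.144/60 = 11.1690667

0.796467° N, 11.169067° W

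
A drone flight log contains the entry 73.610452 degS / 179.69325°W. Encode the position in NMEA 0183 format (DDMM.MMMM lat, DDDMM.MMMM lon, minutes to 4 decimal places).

7336.6271,S / 17941.5950,W

φ: fractional part 0.610452 → 36.627120 minutes
Longitude: 179° + 0.693250 × 60 = 179° 41.595000′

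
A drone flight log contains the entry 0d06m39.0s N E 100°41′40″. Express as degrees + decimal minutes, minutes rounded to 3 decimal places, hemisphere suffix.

φ: 6 + 39/60 = 6.65000′
Longitude: seconds/60 = 0.66667; minutes = 41 + 0.66667 = 41.66667

0° 6.650′ N, 100° 41.667′ E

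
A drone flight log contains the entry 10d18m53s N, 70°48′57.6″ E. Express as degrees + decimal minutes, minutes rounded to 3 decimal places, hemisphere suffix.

10° 18.883′ N, 70° 48.960′ E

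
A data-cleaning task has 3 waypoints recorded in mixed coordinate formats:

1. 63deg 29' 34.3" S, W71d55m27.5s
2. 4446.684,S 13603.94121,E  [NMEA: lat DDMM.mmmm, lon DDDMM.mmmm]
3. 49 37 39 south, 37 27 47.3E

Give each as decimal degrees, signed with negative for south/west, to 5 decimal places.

Point 1:
  Lat: 63 + 29/60 + 34.3/3600 = 63.492861
  S ⇒ negate
  Longitude: 71 + 55/60 + 27.5/3600 = 71.924306
  W ⇒ negate
Point 2:
  Latitude: split at 2 digits → 44° and 46.684′; 44 + 46.684/60 = 44.778067
  S → negative
  λ: degrees = first 3 digits = 136, minutes = 3.94121; 136 + 3.94121/60 = 136.065687
  E ⇒ keep positive
Point 3:
  Latitude: 37′ + 39″ = 37.65000′; 49 + 37.65000/60 = 49.627500
  S ⇒ negate
  Lon: 27′ + 47.3″ = 27.78833′; 37 + 27.78833/60 = 37.463139
  E → positive

1. -63.49286, -71.92431
2. -44.77807, 136.06569
3. -49.62750, 37.46314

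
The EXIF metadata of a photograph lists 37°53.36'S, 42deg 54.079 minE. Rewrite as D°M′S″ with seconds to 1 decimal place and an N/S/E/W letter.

37°53′21.6″ S, 42°54′4.7″ E

Lat: fractional minutes 0.36000 × 60 = 21.600″
Lon: 54.07900′ → 54′ and 0.07900 × 60 = 4.740″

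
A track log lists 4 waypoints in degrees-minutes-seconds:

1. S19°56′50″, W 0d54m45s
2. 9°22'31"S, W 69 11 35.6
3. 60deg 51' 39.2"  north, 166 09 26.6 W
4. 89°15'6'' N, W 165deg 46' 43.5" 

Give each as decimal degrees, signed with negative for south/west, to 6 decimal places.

1. -19.947222, -0.912500
2. -9.375278, -69.193222
3. 60.860889, -166.157389
4. 89.251667, -165.778750

Point 1:
  Lat: 56′ + 50″ = 56.83333′; 19 + 56.83333/60 = 19.9472222
  S ⇒ negate
  Longitude: 0° + 54/60 + 45/3600 = 0 + 0.900000 + 0.012500 = 0.9125000
  hemisphere W, so the sign is −
Point 2:
  Latitude: 9 + 22/60 + 31/3600 = 9.3752778
  hemisphere S, so the sign is −
  Longitude: 69 + 11/60 + 35.6/3600 = 69.1932222
  W ⇒ negate
Point 3:
  φ: 51′ + 39.2″ = 51.65333′; 60 + 51.65333/60 = 60.8608889
  N ⇒ keep positive
  λ: 9′ + 26.6″ = 9.44333′; 166 + 9.44333/60 = 166.1573889
  W → negative
Point 4:
  Lat: 15′ + 6″ = 15.10000′; 89 + 15.10000/60 = 89.2516667
  N ⇒ keep positive
  Longitude: 165 + 46/60 + 43.5/3600 = 165.7787500
  W ⇒ negate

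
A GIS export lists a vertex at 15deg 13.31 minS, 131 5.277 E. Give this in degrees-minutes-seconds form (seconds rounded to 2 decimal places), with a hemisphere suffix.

15°13′18.60″ S, 131°05′16.62″ E

Latitude: 13.31000′ → 13′ and 0.31000 × 60 = 18.6000″
Longitude: 5.27700′ → 5′ and 0.27700 × 60 = 16.6200″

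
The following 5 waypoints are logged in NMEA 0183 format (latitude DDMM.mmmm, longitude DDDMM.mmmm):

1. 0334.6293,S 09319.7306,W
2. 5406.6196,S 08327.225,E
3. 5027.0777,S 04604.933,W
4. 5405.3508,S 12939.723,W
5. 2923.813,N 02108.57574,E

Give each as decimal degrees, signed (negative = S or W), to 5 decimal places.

Point 1:
  φ: split at 2 digits → 03° and 34.6293′; 3 + 34.6293/60 = 3.577155
  S → negative
  Lon: split at 3 digits → 093° and 19.7306′; 93 + 19.7306/60 = 93.328843
  W ⇒ negate
Point 2:
  φ: degrees = first 2 digits = 54, minutes = 6.6196; 54 + 6.6196/60 = 54.110327
  S → negative
  λ: degrees = first 3 digits = 83, minutes = 27.225; 83 + 27.225/60 = 83.453750
  E ⇒ keep positive
Point 3:
  φ: split at 2 digits → 50° and 27.0777′; 50 + 27.0777/60 = 50.451295
  S ⇒ negate
  Lon: split at 3 digits → 046° and 4.933′; 46 + 4.933/60 = 46.082217
  hemisphere W, so the sign is −
Point 4:
  Lat: degrees = first 2 digits = 54, minutes = 5.3508; 54 + 5.3508/60 = 54.089180
  hemisphere S, so the sign is −
  Longitude: split at 3 digits → 129° and 39.723′; 129 + 39.723/60 = 129.662050
  W → negative
Point 5:
  φ: split at 2 digits → 29° and 23.813′; 29 + 23.813/60 = 29.396883
  N ⇒ keep positive
  Longitude: degrees = first 3 digits = 21, minutes = 8.57574; 21 + 8.57574/60 = 21.142929
  E → positive

1. -3.57716, -93.32884
2. -54.11033, 83.45375
3. -50.45130, -46.08222
4. -54.08918, -129.66205
5. 29.39688, 21.14293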